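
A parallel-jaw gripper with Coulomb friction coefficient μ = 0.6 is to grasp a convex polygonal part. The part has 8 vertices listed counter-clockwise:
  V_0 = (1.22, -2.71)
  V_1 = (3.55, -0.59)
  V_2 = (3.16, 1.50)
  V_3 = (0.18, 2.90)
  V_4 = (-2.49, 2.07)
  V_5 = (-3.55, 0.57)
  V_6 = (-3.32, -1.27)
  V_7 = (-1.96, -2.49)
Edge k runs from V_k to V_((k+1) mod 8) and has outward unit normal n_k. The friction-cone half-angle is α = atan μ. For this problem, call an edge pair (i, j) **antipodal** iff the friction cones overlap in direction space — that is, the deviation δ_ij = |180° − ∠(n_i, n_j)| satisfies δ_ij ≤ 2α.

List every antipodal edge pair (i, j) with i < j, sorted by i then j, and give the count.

α = atan 0.6 = 30.96°;  2α = 61.93°
n_0 = (+0.6730, -0.7397)
n_1 = (+0.9830, +0.1834)
n_2 = (+0.4252, +0.9051)
n_3 = (-0.2968, +0.9549)
n_4 = (-0.8167, +0.5771)
n_5 = (-0.9923, -0.1240)
n_6 = (-0.6678, -0.7444)
n_7 = (-0.0690, -0.9976)
  (0,1): δ = 121.73°  ·
  (0,2): δ = 67.46°  ·
  (0,3): δ = 25.03°  ✓
  (0,4): δ = 12.45°  ✓
  (0,5): δ = 54.83°  ✓
  (0,6): δ = 95.81°  ·
  (0,7): δ = 133.74°  ·
  (1,2): δ = 125.73°  ·
  (1,3): δ = 83.30°  ·
  (1,4): δ = 45.82°  ✓
  (1,5): δ = 3.44°  ✓
  (1,6): δ = 37.54°  ✓
  (1,7): δ = 75.47°  ·
  (2,3): δ = 137.57°  ·
  (2,4): δ = 100.08°  ·
  (2,5): δ = 57.71°  ✓
  (2,6): δ = 16.73°  ✓
  (2,7): δ = 21.21°  ✓
  (3,4): δ = 142.52°  ·
  (3,5): δ = 100.14°  ·
  (3,6): δ = 59.16°  ✓
  (3,7): δ = 21.23°  ✓
  (4,5): δ = 137.63°  ·
  (4,6): δ = 96.65°  ·
  (4,7): δ = 58.71°  ✓
  (5,6): δ = 139.02°  ·
  (5,7): δ = 101.08°  ·
  (6,7): δ = 142.06°  ·
antipodal pairs: 12

count = 12; pairs: (0,3), (0,4), (0,5), (1,4), (1,5), (1,6), (2,5), (2,6), (2,7), (3,6), (3,7), (4,7)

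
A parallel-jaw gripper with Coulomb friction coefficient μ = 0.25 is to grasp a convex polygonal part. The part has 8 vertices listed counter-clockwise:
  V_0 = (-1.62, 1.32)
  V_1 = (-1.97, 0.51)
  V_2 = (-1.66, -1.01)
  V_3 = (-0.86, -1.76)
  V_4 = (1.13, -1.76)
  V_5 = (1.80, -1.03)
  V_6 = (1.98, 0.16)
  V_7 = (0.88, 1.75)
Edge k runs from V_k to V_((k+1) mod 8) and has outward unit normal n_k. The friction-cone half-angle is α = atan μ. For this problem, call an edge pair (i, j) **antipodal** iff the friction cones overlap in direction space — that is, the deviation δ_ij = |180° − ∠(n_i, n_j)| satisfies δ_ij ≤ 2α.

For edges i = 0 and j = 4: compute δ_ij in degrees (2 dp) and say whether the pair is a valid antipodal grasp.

α = atan 0.25 = 14.04°;  2α = 28.07°
edge 0: e_0 = (-0.35, -0.81);  n_0 = (-0.9180, +0.3967)
edge 4: e_4 = (+0.67, +0.73);  n_4 = (+0.7367, -0.6762)
∠(n_0, n_4) = 160.82°
δ = |180° − 160.82°| = 19.18°
19.18° ≤ 2α = 28.07°  →  valid

δ = 19.18°, valid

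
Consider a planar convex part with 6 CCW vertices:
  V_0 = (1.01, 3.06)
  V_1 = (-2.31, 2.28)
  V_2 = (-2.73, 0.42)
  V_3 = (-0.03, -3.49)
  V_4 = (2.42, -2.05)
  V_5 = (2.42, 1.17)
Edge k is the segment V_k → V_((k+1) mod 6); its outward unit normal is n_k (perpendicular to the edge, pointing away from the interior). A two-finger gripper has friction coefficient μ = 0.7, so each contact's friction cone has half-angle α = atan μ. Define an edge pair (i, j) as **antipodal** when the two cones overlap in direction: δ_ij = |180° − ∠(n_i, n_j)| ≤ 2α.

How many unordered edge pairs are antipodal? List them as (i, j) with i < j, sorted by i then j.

count = 7; pairs: (0,2), (0,3), (1,3), (1,4), (1,5), (2,4), (2,5)

α = atan 0.7 = 34.99°;  2α = 69.98°
n_0 = (-0.2287, +0.9735)
n_1 = (-0.9754, +0.2203)
n_2 = (-0.8229, -0.5682)
n_3 = (+0.5067, -0.8621)
n_4 = (+1.0000, -0.0000)
n_5 = (+0.8015, +0.5980)
  (0,1): δ = 115.95°  ·
  (0,2): δ = 68.59°  ✓
  (0,3): δ = 17.22°  ✓
  (0,4): δ = 76.78°  ·
  (0,5): δ = 113.50°  ·
  (1,2): δ = 132.65°  ·
  (1,3): δ = 46.83°  ✓
  (1,4): δ = 12.72°  ✓
  (1,5): δ = 49.45°  ✓
  (2,3): δ = 94.18°  ·
  (2,4): δ = 34.63°  ✓
  (2,5): δ = 2.10°  ✓
  (3,4): δ = 120.45°  ·
  (3,5): δ = 83.72°  ·
  (4,5): δ = 143.28°  ·
antipodal pairs: 7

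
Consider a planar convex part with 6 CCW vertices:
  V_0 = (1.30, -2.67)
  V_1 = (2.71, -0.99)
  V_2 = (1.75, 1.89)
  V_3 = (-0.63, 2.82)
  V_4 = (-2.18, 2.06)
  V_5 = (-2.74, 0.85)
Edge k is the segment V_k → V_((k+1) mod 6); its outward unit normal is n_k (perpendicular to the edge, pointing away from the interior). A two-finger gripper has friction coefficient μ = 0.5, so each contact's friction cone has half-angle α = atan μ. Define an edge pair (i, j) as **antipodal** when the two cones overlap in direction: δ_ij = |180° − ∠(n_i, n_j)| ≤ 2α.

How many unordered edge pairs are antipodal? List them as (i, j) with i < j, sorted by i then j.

count = 5; pairs: (0,3), (0,4), (1,4), (1,5), (2,5)

α = atan 0.5 = 26.57°;  2α = 53.13°
n_0 = (+0.7660, -0.6429)
n_1 = (+0.9487, +0.3162)
n_2 = (+0.3640, +0.9314)
n_3 = (-0.4402, +0.8979)
n_4 = (-0.9075, +0.4200)
n_5 = (-0.6569, -0.7540)
  (0,1): δ = 121.56°  ·
  (0,2): δ = 71.34°  ·
  (0,3): δ = 23.87°  ✓
  (0,4): δ = 15.17°  ✓
  (0,5): δ = 88.94°  ·
  (1,2): δ = 129.78°  ·
  (1,3): δ = 82.32°  ·
  (1,4): δ = 43.27°  ✓
  (1,5): δ = 30.50°  ✓
  (2,3): δ = 132.54°  ·
  (2,4): δ = 93.49°  ·
  (2,5): δ = 19.72°  ✓
  (3,4): δ = 140.95°  ·
  (3,5): δ = 67.18°  ·
  (4,5): δ = 106.23°  ·
antipodal pairs: 5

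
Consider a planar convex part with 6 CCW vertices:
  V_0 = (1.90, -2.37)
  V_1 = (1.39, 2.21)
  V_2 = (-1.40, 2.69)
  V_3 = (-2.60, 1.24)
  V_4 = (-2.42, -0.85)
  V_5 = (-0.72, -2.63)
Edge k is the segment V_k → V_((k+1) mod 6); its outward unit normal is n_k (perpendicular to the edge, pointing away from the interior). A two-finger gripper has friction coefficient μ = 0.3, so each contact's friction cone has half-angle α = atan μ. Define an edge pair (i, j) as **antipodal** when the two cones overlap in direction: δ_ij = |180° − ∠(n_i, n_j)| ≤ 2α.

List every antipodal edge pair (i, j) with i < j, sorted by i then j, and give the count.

α = atan 0.3 = 16.70°;  2α = 33.40°
n_0 = (+0.9939, +0.1107)
n_1 = (+0.1696, +0.9855)
n_2 = (-0.7704, +0.6376)
n_3 = (-0.9963, -0.0858)
n_4 = (-0.7232, -0.6907)
n_5 = (+0.0988, -0.9951)
  (0,1): δ = 106.12°  ·
  (0,2): δ = 45.96°  ·
  (0,3): δ = 1.43°  ✓
  (0,4): δ = 37.33°  ·
  (0,5): δ = 89.31°  ·
  (1,2): δ = 119.85°  ·
  (1,3): δ = 75.32°  ·
  (1,4): δ = 36.56°  ·
  (1,5): δ = 15.43°  ✓
  (2,3): δ = 135.47°  ·
  (2,4): δ = 96.71°  ·
  (2,5): δ = 44.72°  ·
  (3,4): δ = 141.24°  ·
  (3,5): δ = 89.26°  ·
  (4,5): δ = 128.02°  ·
antipodal pairs: 2

count = 2; pairs: (0,3), (1,5)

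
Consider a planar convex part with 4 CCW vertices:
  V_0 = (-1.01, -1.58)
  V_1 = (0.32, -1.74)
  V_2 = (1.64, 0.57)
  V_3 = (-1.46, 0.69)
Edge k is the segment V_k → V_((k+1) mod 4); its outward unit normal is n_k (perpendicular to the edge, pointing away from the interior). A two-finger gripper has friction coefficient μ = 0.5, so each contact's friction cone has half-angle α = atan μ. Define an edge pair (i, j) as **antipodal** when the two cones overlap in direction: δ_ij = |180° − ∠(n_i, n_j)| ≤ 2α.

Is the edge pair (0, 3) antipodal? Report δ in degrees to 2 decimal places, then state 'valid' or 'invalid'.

δ = 108.07°, invalid

α = atan 0.5 = 26.57°;  2α = 53.13°
edge 0: e_0 = (+1.33, -0.16);  n_0 = (-0.1194, -0.9928)
edge 3: e_3 = (+0.45, -2.27);  n_3 = (-0.9809, -0.1945)
∠(n_0, n_3) = 71.93°
δ = |180° − 71.93°| = 108.07°
108.07° > 2α = 53.13°  →  invalid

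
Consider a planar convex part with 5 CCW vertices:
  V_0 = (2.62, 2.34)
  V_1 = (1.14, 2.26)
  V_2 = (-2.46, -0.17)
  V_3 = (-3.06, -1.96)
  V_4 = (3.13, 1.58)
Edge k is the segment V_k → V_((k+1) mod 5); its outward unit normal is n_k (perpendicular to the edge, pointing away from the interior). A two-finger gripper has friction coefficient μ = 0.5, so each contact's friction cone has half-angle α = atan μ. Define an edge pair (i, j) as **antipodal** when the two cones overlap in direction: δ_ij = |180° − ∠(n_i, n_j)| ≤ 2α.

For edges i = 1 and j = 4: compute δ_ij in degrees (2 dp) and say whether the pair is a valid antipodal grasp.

δ = 89.84°, invalid

α = atan 0.5 = 26.57°;  2α = 53.13°
edge 1: e_1 = (-3.60, -2.43);  n_1 = (-0.5595, +0.8288)
edge 4: e_4 = (-0.51, +0.76);  n_4 = (+0.8304, +0.5572)
∠(n_1, n_4) = 90.16°
δ = |180° − 90.16°| = 89.84°
89.84° > 2α = 53.13°  →  invalid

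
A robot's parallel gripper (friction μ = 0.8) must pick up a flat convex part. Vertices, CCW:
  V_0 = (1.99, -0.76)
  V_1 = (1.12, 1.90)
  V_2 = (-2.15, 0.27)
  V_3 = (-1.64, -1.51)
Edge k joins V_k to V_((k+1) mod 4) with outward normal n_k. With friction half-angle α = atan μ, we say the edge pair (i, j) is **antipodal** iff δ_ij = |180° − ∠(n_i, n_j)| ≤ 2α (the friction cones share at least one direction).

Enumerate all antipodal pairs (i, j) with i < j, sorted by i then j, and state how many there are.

α = atan 0.8 = 38.66°;  2α = 77.32°
n_0 = (+0.9505, +0.3109)
n_1 = (-0.4461, +0.8950)
n_2 = (-0.9613, -0.2754)
n_3 = (+0.2023, -0.9793)
  (0,1): δ = 81.62°  ·
  (0,2): δ = 2.12°  ✓
  (0,3): δ = 83.56°  ·
  (1,2): δ = 100.51°  ·
  (1,3): δ = 14.82°  ✓
  (2,3): δ = 94.31°  ·
antipodal pairs: 2

count = 2; pairs: (0,2), (1,3)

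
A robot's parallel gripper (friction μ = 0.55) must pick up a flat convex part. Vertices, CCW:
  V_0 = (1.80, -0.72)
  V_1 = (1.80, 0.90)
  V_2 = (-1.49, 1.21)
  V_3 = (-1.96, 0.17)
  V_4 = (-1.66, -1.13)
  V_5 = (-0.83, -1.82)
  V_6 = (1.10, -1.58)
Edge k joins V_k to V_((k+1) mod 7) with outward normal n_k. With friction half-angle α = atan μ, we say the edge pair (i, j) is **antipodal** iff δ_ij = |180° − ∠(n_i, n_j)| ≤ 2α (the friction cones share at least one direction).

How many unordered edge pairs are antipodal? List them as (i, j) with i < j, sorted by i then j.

α = atan 0.55 = 28.81°;  2α = 57.62°
n_0 = (+1.0000, -0.0000)
n_1 = (+0.0938, +0.9956)
n_2 = (-0.9113, +0.4118)
n_3 = (-0.9744, -0.2249)
n_4 = (-0.6393, -0.7690)
n_5 = (+0.1234, -0.9924)
n_6 = (+0.7756, -0.6313)
  (0,1): δ = 95.38°  ·
  (0,2): δ = 24.32°  ✓
  (0,3): δ = 12.99°  ✓
  (0,4): δ = 50.26°  ✓
  (0,5): δ = 97.09°  ·
  (0,6): δ = 140.86°  ·
  (1,2): δ = 108.94°  ·
  (1,3): δ = 71.62°  ·
  (1,4): δ = 34.35°  ✓
  (1,5): δ = 12.47°  ✓
  (1,6): δ = 56.24°  ✓
  (2,3): δ = 142.69°  ·
  (2,4): δ = 105.42°  ·
  (2,5): δ = 58.59°  ·
  (2,6): δ = 14.82°  ✓
  (3,4): δ = 142.73°  ·
  (3,5): δ = 95.91°  ·
  (3,6): δ = 52.14°  ✓
  (4,5): δ = 133.17°  ·
  (4,6): δ = 89.41°  ·
  (5,6): δ = 136.23°  ·
antipodal pairs: 8

count = 8; pairs: (0,2), (0,3), (0,4), (1,4), (1,5), (1,6), (2,6), (3,6)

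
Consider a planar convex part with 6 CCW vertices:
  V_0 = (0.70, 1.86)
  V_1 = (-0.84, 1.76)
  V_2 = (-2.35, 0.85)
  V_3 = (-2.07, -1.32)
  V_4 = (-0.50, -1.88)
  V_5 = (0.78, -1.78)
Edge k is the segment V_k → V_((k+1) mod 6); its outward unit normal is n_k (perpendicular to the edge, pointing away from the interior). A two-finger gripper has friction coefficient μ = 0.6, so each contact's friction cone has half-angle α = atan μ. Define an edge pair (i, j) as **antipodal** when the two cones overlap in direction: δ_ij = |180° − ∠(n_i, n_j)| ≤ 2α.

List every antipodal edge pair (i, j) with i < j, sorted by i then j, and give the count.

α = atan 0.6 = 30.96°;  2α = 61.93°
n_0 = (-0.0648, +0.9979)
n_1 = (-0.5162, +0.8565)
n_2 = (-0.9918, -0.1280)
n_3 = (-0.3360, -0.9419)
n_4 = (+0.0779, -0.9970)
n_5 = (+0.9998, +0.0220)
  (0,1): δ = 152.64°  ·
  (0,2): δ = 86.36°  ·
  (0,3): δ = 23.35°  ✓
  (0,4): δ = 0.75°  ✓
  (0,5): δ = 87.54°  ·
  (1,2): δ = 113.72°  ·
  (1,3): δ = 50.71°  ✓
  (1,4): δ = 26.61°  ✓
  (1,5): δ = 60.18°  ✓
  (2,3): δ = 116.98°  ·
  (2,4): δ = 92.89°  ·
  (2,5): δ = 6.09°  ✓
  (3,4): δ = 155.90°  ·
  (3,5): δ = 69.11°  ·
  (4,5): δ = 93.21°  ·
antipodal pairs: 6

count = 6; pairs: (0,3), (0,4), (1,3), (1,4), (1,5), (2,5)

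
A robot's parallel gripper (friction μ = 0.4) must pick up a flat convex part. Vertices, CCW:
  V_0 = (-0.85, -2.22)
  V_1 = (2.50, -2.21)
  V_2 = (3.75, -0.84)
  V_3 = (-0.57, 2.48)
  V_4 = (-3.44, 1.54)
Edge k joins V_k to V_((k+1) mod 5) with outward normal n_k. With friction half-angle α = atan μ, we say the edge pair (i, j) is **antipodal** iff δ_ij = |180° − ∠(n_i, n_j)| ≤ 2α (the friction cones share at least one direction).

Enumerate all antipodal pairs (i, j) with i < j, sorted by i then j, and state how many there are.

α = atan 0.4 = 21.80°;  2α = 43.60°
n_0 = (+0.0030, -1.0000)
n_1 = (+0.7387, -0.6740)
n_2 = (+0.6094, +0.7929)
n_3 = (-0.3113, +0.9503)
n_4 = (-0.8235, -0.5673)
  (0,1): δ = 132.55°  ·
  (0,2): δ = 37.71°  ✓
  (0,3): δ = 17.96°  ✓
  (0,4): δ = 124.39°  ·
  (1,2): δ = 85.17°  ·
  (1,3): δ = 29.49°  ✓
  (1,4): δ = 76.94°  ·
  (2,3): δ = 124.32°  ·
  (2,4): δ = 17.90°  ✓
  (3,4): δ = 73.57°  ·
antipodal pairs: 4

count = 4; pairs: (0,2), (0,3), (1,3), (2,4)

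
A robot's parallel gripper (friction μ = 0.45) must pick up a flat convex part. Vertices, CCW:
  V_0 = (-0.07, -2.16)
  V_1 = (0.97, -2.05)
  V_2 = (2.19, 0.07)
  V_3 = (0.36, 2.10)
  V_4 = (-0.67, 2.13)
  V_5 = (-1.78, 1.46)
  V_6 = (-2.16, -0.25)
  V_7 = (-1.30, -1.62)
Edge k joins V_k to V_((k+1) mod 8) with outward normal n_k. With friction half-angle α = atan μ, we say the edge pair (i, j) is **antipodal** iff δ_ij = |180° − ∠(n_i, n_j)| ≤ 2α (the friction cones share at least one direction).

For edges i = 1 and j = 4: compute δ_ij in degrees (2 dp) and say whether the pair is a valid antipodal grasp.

α = atan 0.45 = 24.23°;  2α = 48.46°
edge 1: e_1 = (+1.22, +2.12);  n_1 = (+0.8667, -0.4988)
edge 4: e_4 = (-1.11, -0.67);  n_4 = (-0.5168, +0.8561)
∠(n_1, n_4) = 151.03°
δ = |180° − 151.03°| = 28.97°
28.97° ≤ 2α = 48.46°  →  valid

δ = 28.97°, valid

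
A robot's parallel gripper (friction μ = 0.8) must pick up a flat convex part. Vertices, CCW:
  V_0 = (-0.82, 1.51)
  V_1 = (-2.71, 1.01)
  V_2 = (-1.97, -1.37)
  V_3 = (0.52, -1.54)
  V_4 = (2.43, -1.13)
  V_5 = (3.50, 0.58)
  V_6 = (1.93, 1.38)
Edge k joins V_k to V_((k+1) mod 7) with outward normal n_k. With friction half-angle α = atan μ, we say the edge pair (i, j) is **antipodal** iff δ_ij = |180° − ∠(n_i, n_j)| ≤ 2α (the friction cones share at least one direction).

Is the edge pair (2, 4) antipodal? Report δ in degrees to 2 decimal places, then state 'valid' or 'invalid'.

α = atan 0.8 = 38.66°;  2α = 77.32°
edge 2: e_2 = (+2.49, -0.17);  n_2 = (-0.0681, -0.9977)
edge 4: e_4 = (+1.07, +1.71);  n_4 = (+0.8477, -0.5304)
∠(n_2, n_4) = 61.87°
δ = |180° − 61.87°| = 118.13°
118.13° > 2α = 77.32°  →  invalid

δ = 118.13°, invalid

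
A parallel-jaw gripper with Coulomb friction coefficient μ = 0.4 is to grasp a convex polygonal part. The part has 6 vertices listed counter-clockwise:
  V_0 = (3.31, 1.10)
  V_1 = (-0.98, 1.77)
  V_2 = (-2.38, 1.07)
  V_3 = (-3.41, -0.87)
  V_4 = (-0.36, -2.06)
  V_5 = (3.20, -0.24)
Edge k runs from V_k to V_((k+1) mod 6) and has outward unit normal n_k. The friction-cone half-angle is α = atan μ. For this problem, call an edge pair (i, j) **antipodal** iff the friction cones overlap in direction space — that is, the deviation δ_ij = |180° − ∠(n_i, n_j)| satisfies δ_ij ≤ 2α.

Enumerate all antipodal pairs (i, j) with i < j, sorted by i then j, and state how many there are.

count = 5; pairs: (0,3), (0,4), (1,4), (2,4), (2,5)

α = atan 0.4 = 21.80°;  2α = 43.60°
n_0 = (+0.1543, +0.9880)
n_1 = (-0.4472, +0.8944)
n_2 = (-0.8832, +0.4689)
n_3 = (-0.3635, -0.9316)
n_4 = (+0.4552, -0.8904)
n_5 = (+0.9966, -0.0818)
  (0,1): δ = 144.56°  ·
  (0,2): δ = 109.09°  ·
  (0,3): δ = 12.44°  ✓
  (0,4): δ = 35.95°  ✓
  (0,5): δ = 94.18°  ·
  (1,2): δ = 144.53°  ·
  (1,3): δ = 47.88°  ·
  (1,4): δ = 0.51°  ✓
  (1,5): δ = 58.74°  ·
  (2,3): δ = 83.35°  ·
  (2,4): δ = 34.96°  ✓
  (2,5): δ = 23.27°  ✓
  (3,4): δ = 131.61°  ·
  (3,5): δ = 73.38°  ·
  (4,5): δ = 121.77°  ·
antipodal pairs: 5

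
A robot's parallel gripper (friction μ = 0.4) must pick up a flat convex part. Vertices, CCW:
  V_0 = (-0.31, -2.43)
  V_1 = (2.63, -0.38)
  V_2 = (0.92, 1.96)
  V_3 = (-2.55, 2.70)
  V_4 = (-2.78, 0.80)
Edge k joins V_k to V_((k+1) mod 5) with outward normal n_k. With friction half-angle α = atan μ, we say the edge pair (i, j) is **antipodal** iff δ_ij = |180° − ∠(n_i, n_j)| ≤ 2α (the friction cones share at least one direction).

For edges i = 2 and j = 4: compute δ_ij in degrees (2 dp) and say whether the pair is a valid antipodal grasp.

α = atan 0.4 = 21.80°;  2α = 43.60°
edge 2: e_2 = (-3.47, +0.74);  n_2 = (+0.2086, +0.9780)
edge 4: e_4 = (+2.47, -3.23);  n_4 = (-0.7944, -0.6075)
∠(n_2, n_4) = 139.44°
δ = |180° − 139.44°| = 40.56°
40.56° ≤ 2α = 43.60°  →  valid

δ = 40.56°, valid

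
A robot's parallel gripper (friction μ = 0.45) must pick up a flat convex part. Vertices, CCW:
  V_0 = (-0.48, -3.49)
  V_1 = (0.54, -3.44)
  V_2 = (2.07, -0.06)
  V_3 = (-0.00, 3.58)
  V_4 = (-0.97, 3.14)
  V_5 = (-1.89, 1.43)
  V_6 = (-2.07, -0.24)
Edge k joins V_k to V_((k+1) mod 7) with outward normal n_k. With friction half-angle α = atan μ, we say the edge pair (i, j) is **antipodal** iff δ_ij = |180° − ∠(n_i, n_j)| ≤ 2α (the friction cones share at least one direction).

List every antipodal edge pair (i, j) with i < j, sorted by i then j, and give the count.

α = atan 0.45 = 24.23°;  2α = 48.46°
n_0 = (+0.0490, -0.9988)
n_1 = (+0.9110, -0.4124)
n_2 = (+0.8693, +0.4943)
n_3 = (-0.4131, +0.9107)
n_4 = (-0.8806, +0.4738)
n_5 = (-0.9942, +0.1072)
n_6 = (-0.8983, -0.4395)
  (0,1): δ = 117.16°  ·
  (0,2): δ = 63.18°  ·
  (0,3): δ = 21.59°  ✓
  (0,4): δ = 58.91°  ·
  (0,5): δ = 81.04°  ·
  (0,6): δ = 113.26°  ·
  (1,2): δ = 126.02°  ·
  (1,3): δ = 41.25°  ✓
  (1,4): δ = 3.93°  ✓
  (1,5): δ = 18.20°  ✓
  (1,6): δ = 50.42°  ·
  (2,3): δ = 95.23°  ·
  (2,4): δ = 57.91°  ·
  (2,5): δ = 35.78°  ✓
  (2,6): δ = 3.56°  ✓
  (3,4): δ = 142.68°  ·
  (3,5): δ = 120.55°  ·
  (3,6): δ = 88.33°  ·
  (4,5): δ = 157.87°  ·
  (4,6): δ = 125.65°  ·
  (5,6): δ = 147.78°  ·
antipodal pairs: 6

count = 6; pairs: (0,3), (1,3), (1,4), (1,5), (2,5), (2,6)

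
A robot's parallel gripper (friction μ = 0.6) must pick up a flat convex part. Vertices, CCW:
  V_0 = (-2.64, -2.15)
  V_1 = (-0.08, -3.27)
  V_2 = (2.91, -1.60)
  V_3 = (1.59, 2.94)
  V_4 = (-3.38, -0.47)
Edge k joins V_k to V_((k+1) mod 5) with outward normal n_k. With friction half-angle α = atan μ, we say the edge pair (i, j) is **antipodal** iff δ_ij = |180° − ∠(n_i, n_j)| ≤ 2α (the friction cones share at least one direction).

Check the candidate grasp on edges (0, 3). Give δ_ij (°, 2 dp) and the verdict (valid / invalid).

α = atan 0.6 = 30.96°;  2α = 61.93°
edge 0: e_0 = (+2.56, -1.12);  n_0 = (-0.4008, -0.9162)
edge 3: e_3 = (-4.97, -3.41);  n_3 = (-0.5658, +0.8246)
∠(n_0, n_3) = 121.92°
δ = |180° − 121.92°| = 58.08°
58.08° ≤ 2α = 61.93°  →  valid

δ = 58.08°, valid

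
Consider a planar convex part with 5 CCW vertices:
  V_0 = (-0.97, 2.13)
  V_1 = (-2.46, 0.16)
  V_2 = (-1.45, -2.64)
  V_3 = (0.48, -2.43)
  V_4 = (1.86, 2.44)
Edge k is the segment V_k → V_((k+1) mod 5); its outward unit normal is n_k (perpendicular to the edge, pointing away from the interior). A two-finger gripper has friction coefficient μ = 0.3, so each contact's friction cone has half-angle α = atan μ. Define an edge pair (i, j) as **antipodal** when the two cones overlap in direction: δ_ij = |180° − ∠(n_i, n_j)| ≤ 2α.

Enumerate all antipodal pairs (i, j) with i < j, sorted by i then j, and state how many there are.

α = atan 0.3 = 16.70°;  2α = 33.40°
n_0 = (-0.7976, +0.6032)
n_1 = (-0.9407, -0.3393)
n_2 = (+0.1082, -0.9941)
n_3 = (+0.9621, -0.2726)
n_4 = (-0.1089, +0.9941)
  (0,1): δ = 123.06°  ·
  (0,2): δ = 46.69°  ·
  (0,3): δ = 21.28°  ✓
  (0,4): δ = 133.35°  ·
  (1,2): δ = 103.63°  ·
  (1,3): δ = 35.66°  ·
  (1,4): δ = 76.42°  ·
  (2,3): δ = 112.03°  ·
  (2,4): δ = 0.04°  ✓
  (3,4): δ = 67.93°  ·
antipodal pairs: 2

count = 2; pairs: (0,3), (2,4)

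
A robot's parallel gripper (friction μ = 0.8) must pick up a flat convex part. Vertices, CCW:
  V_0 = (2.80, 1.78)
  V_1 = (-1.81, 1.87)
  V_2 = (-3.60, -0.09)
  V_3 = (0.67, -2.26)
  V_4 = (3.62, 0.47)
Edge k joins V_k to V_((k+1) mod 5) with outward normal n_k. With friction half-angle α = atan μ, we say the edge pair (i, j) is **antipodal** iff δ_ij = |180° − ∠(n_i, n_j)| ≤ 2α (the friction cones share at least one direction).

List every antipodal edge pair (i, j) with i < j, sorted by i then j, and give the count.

α = atan 0.8 = 38.66°;  2α = 77.32°
n_0 = (+0.0195, +0.9998)
n_1 = (-0.7384, +0.6744)
n_2 = (-0.4530, -0.8915)
n_3 = (+0.6792, -0.7339)
n_4 = (+0.8476, +0.5306)
  (0,1): δ = 131.29°  ·
  (0,2): δ = 25.82°  ✓
  (0,3): δ = 43.90°  ✓
  (0,4): δ = 123.16°  ·
  (1,2): δ = 74.54°  ✓
  (1,3): δ = 4.81°  ✓
  (1,4): δ = 74.45°  ✓
  (2,3): δ = 110.28°  ·
  (2,4): δ = 31.02°  ✓
  (3,4): δ = 100.74°  ·
antipodal pairs: 6

count = 6; pairs: (0,2), (0,3), (1,2), (1,3), (1,4), (2,4)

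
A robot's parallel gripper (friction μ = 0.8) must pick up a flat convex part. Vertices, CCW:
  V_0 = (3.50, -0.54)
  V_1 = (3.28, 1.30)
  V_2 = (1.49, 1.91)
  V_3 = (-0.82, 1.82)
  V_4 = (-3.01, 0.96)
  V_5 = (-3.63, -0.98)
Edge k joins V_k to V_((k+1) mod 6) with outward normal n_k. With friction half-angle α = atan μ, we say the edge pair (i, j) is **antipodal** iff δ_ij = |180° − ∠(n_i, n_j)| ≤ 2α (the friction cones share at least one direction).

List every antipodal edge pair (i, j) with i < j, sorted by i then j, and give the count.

α = atan 0.8 = 38.66°;  2α = 77.32°
n_0 = (+0.9929, +0.1187)
n_1 = (+0.3226, +0.9465)
n_2 = (-0.0389, +0.9992)
n_3 = (-0.3655, +0.9308)
n_4 = (-0.9525, +0.3044)
n_5 = (+0.0616, -0.9981)
  (0,1): δ = 115.64°  ·
  (0,2): δ = 94.59°  ·
  (0,3): δ = 75.38°  ✓
  (0,4): δ = 24.54°  ✓
  (0,5): δ = 86.71°  ·
  (1,2): δ = 158.95°  ·
  (1,3): δ = 139.74°  ·
  (1,4): δ = 88.91°  ·
  (1,5): δ = 22.35°  ✓
  (2,3): δ = 160.79°  ·
  (2,4): δ = 109.95°  ·
  (2,5): δ = 1.30°  ✓
  (3,4): δ = 129.16°  ·
  (3,5): δ = 17.91°  ✓
  (4,5): δ = 68.75°  ✓
antipodal pairs: 6

count = 6; pairs: (0,3), (0,4), (1,5), (2,5), (3,5), (4,5)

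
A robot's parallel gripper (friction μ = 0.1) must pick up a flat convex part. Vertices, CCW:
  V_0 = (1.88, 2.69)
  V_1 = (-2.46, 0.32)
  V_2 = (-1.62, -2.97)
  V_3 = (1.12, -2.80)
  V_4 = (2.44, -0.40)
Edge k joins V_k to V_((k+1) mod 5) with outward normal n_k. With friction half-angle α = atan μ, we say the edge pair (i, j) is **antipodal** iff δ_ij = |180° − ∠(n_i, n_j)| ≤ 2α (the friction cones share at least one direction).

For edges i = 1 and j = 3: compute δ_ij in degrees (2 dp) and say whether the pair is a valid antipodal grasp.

α = atan 0.1 = 5.71°;  2α = 11.42°
edge 1: e_1 = (+0.84, -3.29);  n_1 = (-0.9689, -0.2474)
edge 3: e_3 = (+1.32, +2.40);  n_3 = (+0.8762, -0.4819)
∠(n_1, n_3) = 136.87°
δ = |180° − 136.87°| = 43.13°
43.13° > 2α = 11.42°  →  invalid

δ = 43.13°, invalid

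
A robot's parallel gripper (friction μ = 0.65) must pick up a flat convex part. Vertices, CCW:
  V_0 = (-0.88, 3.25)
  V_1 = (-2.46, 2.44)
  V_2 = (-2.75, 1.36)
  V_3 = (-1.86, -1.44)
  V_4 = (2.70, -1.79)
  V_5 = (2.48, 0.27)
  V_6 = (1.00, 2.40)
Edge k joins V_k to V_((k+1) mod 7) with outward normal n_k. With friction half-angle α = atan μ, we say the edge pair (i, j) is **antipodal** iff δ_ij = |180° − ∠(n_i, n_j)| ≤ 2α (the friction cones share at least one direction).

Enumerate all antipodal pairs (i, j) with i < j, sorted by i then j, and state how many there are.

α = atan 0.65 = 33.02°;  2α = 66.05°
n_0 = (-0.4562, +0.8899)
n_1 = (-0.9658, +0.2593)
n_2 = (-0.9530, -0.3029)
n_3 = (-0.0765, -0.9971)
n_4 = (+0.9943, +0.1062)
n_5 = (+0.8212, +0.5706)
n_6 = (+0.4120, +0.9112)
  (0,1): δ = 132.17°  ·
  (0,2): δ = 99.51°  ·
  (0,3): δ = 31.53°  ✓
  (0,4): δ = 68.95°  ·
  (0,5): δ = 97.65°  ·
  (0,6): δ = 128.53°  ·
  (1,2): δ = 147.34°  ·
  (1,3): δ = 79.36°  ·
  (1,4): δ = 21.13°  ✓
  (1,5): δ = 49.82°  ✓
  (1,6): δ = 80.70°  ·
  (2,3): δ = 112.02°  ·
  (2,4): δ = 11.54°  ✓
  (2,5): δ = 17.16°  ✓
  (2,6): δ = 48.04°  ✓
  (3,4): δ = 79.52°  ·
  (3,5): δ = 50.82°  ✓
  (3,6): δ = 19.94°  ✓
  (4,5): δ = 151.30°  ·
  (4,6): δ = 120.42°  ·
  (5,6): δ = 149.12°  ·
antipodal pairs: 8

count = 8; pairs: (0,3), (1,4), (1,5), (2,4), (2,5), (2,6), (3,5), (3,6)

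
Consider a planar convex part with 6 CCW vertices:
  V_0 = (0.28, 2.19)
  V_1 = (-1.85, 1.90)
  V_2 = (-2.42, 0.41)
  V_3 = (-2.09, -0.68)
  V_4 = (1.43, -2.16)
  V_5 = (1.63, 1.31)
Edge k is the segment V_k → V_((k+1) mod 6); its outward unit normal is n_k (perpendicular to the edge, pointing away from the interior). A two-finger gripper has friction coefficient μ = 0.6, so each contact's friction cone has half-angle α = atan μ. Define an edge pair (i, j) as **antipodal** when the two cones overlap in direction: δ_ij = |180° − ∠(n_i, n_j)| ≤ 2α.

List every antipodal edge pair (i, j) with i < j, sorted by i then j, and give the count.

α = atan 0.6 = 30.96°;  2α = 61.93°
n_0 = (-0.1349, +0.9909)
n_1 = (-0.9340, +0.3573)
n_2 = (-0.9571, -0.2898)
n_3 = (-0.3876, -0.9218)
n_4 = (+0.9983, -0.0575)
n_5 = (+0.5461, +0.8377)
  (0,1): δ = 118.69°  ·
  (0,2): δ = 80.91°  ·
  (0,3): δ = 30.56°  ✓
  (0,4): δ = 78.95°  ·
  (0,5): δ = 139.15°  ·
  (1,2): δ = 142.22°  ·
  (1,3): δ = 91.87°  ·
  (1,4): δ = 17.64°  ✓
  (1,5): δ = 77.84°  ·
  (2,3): δ = 129.65°  ·
  (2,4): δ = 20.14°  ✓
  (2,5): δ = 40.06°  ✓
  (3,4): δ = 70.49°  ·
  (3,5): δ = 10.29°  ✓
  (4,5): δ = 119.80°  ·
antipodal pairs: 5

count = 5; pairs: (0,3), (1,4), (2,4), (2,5), (3,5)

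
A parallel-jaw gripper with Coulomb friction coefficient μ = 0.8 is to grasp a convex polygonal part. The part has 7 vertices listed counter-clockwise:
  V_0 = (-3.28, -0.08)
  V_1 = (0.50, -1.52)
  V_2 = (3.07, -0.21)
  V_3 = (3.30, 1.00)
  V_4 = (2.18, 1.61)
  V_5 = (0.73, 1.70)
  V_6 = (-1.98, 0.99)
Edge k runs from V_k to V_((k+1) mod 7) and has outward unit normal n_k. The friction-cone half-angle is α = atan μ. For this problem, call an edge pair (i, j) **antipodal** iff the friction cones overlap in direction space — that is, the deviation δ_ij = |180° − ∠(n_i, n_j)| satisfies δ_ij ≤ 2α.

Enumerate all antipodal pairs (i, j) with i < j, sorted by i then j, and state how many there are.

count = 10; pairs: (0,3), (0,4), (0,5), (0,6), (1,3), (1,4), (1,5), (1,6), (2,5), (2,6)

α = atan 0.8 = 38.66°;  2α = 77.32°
n_0 = (-0.3560, -0.9345)
n_1 = (+0.4541, -0.8909)
n_2 = (+0.9824, -0.1867)
n_3 = (+0.4783, +0.8782)
n_4 = (+0.0619, +0.9981)
n_5 = (-0.2534, +0.9674)
n_6 = (-0.6355, +0.7721)
  (0,1): δ = 132.14°  ·
  (0,2): δ = 79.91°  ·
  (0,3): δ = 7.72°  ✓
  (0,4): δ = 17.30°  ✓
  (0,5): δ = 35.54°  ✓
  (0,6): δ = 60.31°  ✓
  (1,2): δ = 127.77°  ·
  (1,3): δ = 55.58°  ✓
  (1,4): δ = 30.56°  ✓
  (1,5): δ = 12.33°  ✓
  (1,6): δ = 12.45°  ✓
  (2,3): δ = 107.81°  ·
  (2,4): δ = 82.79°  ·
  (2,5): δ = 64.56°  ✓
  (2,6): δ = 39.78°  ✓
  (3,4): δ = 154.98°  ·
  (3,5): δ = 136.74°  ·
  (3,6): δ = 111.97°  ·
  (4,5): δ = 161.77°  ·
  (4,6): δ = 136.99°  ·
  (5,6): δ = 155.22°  ·
antipodal pairs: 10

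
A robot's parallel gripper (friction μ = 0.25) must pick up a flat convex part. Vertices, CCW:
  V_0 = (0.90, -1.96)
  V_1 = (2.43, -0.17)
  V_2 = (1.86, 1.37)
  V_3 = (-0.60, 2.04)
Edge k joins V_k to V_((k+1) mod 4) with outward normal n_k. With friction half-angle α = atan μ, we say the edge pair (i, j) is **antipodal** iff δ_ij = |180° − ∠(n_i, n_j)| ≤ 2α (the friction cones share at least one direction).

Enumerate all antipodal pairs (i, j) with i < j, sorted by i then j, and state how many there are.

α = atan 0.25 = 14.04°;  2α = 28.07°
n_0 = (+0.7602, -0.6497)
n_1 = (+0.9378, +0.3471)
n_2 = (+0.2628, +0.9649)
n_3 = (-0.9363, -0.3511)
  (0,1): δ = 119.17°  ·
  (0,2): δ = 64.71°  ·
  (0,3): δ = 61.08°  ·
  (1,2): δ = 125.55°  ·
  (1,3): δ = 0.25°  ✓
  (2,3): δ = 54.21°  ·
antipodal pairs: 1

count = 1; pairs: (1,3)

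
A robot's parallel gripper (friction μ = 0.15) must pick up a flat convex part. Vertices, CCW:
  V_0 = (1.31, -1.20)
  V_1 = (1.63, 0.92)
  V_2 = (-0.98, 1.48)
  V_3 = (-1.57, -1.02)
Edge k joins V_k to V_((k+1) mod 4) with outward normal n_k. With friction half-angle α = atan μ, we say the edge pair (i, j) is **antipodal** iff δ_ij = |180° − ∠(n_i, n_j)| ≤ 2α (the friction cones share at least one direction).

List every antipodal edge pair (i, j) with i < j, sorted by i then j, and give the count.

count = 2; pairs: (0,2), (1,3)

α = atan 0.15 = 8.53°;  2α = 17.06°
n_0 = (+0.9888, -0.1493)
n_1 = (+0.2098, +0.9777)
n_2 = (-0.9733, +0.2297)
n_3 = (-0.0624, -0.9981)
  (0,1): δ = 93.53°  ·
  (0,2): δ = 4.70°  ✓
  (0,3): δ = 95.01°  ·
  (1,2): δ = 91.17°  ·
  (1,3): δ = 8.53°  ✓
  (2,3): δ = 80.30°  ·
antipodal pairs: 2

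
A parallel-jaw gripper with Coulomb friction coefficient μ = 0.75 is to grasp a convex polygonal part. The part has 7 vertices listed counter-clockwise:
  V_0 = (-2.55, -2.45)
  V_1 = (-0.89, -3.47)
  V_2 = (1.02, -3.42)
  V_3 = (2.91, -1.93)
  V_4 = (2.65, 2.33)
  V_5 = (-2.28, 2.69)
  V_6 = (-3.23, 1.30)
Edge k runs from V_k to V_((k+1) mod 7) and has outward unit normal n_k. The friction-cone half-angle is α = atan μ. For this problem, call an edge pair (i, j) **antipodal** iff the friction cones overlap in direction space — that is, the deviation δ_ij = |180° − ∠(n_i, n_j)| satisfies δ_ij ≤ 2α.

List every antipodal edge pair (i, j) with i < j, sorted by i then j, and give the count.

count = 9; pairs: (0,3), (0,4), (1,4), (1,5), (2,4), (2,5), (2,6), (3,5), (3,6)

α = atan 0.75 = 36.87°;  2α = 73.74°
n_0 = (-0.5235, -0.8520)
n_1 = (+0.0262, -0.9997)
n_2 = (+0.6191, -0.7853)
n_3 = (+0.9981, +0.0609)
n_4 = (+0.0728, +0.9973)
n_5 = (-0.8256, +0.5643)
n_6 = (-0.9840, -0.1784)
  (0,1): δ = 146.93°  ·
  (0,2): δ = 110.18°  ·
  (0,3): δ = 54.94°  ✓
  (0,4): δ = 27.39°  ✓
  (0,5): δ = 87.22°  ·
  (0,6): δ = 131.85°  ·
  (1,2): δ = 143.25°  ·
  (1,3): δ = 88.01°  ·
  (1,4): δ = 5.68°  ✓
  (1,5): δ = 54.15°  ✓
  (1,6): δ = 98.78°  ·
  (2,3): δ = 124.76°  ·
  (2,4): δ = 42.43°  ✓
  (2,5): δ = 17.40°  ✓
  (2,6): δ = 62.03°  ✓
  (3,4): δ = 97.67°  ·
  (3,5): δ = 37.84°  ✓
  (3,6): δ = 6.79°  ✓
  (4,5): δ = 120.17°  ·
  (4,6): δ = 75.55°  ·
  (5,6): δ = 135.37°  ·
antipodal pairs: 9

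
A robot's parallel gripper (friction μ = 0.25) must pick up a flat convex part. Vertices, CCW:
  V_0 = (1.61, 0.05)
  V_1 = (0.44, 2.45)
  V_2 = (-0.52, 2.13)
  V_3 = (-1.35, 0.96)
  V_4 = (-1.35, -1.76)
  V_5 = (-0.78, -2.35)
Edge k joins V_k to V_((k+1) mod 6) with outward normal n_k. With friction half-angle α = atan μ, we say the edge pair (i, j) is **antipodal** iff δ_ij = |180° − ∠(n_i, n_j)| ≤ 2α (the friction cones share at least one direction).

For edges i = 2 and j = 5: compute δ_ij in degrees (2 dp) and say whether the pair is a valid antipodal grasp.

α = atan 0.25 = 14.04°;  2α = 28.07°
edge 2: e_2 = (-0.83, -1.17);  n_2 = (-0.8156, +0.5786)
edge 5: e_5 = (+2.39, +2.40);  n_5 = (+0.7086, -0.7056)
∠(n_2, n_5) = 170.47°
δ = |180° − 170.47°| = 9.53°
9.53° ≤ 2α = 28.07°  →  valid

δ = 9.53°, valid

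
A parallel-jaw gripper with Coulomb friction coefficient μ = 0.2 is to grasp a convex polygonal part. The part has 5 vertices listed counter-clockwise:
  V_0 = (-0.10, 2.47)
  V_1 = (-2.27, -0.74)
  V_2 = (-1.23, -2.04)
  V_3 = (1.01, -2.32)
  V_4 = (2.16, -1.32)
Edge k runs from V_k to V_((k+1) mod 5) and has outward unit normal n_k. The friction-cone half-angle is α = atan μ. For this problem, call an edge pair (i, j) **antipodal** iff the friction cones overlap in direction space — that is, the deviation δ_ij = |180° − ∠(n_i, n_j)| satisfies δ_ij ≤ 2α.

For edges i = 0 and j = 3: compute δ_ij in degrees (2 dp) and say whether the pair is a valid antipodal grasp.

α = atan 0.2 = 11.31°;  2α = 22.62°
edge 0: e_0 = (-2.17, -3.21);  n_0 = (-0.8285, +0.5600)
edge 3: e_3 = (+1.15, +1.00);  n_3 = (+0.6562, -0.7546)
∠(n_0, n_3) = 165.07°
δ = |180° − 165.07°| = 14.93°
14.93° ≤ 2α = 22.62°  →  valid

δ = 14.93°, valid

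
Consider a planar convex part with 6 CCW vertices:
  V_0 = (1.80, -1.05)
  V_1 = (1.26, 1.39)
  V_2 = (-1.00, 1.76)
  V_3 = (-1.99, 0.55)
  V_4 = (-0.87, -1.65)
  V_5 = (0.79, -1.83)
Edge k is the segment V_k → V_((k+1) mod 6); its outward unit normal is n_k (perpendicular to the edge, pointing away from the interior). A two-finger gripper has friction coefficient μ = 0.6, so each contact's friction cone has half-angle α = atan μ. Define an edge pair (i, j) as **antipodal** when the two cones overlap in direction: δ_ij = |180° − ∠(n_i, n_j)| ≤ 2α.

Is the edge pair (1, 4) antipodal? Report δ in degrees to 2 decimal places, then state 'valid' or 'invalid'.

δ = 3.11°, valid

α = atan 0.6 = 30.96°;  2α = 61.93°
edge 1: e_1 = (-2.26, +0.37);  n_1 = (+0.1616, +0.9869)
edge 4: e_4 = (+1.66, -0.18);  n_4 = (-0.1078, -0.9942)
∠(n_1, n_4) = 176.89°
δ = |180° − 176.89°| = 3.11°
3.11° ≤ 2α = 61.93°  →  valid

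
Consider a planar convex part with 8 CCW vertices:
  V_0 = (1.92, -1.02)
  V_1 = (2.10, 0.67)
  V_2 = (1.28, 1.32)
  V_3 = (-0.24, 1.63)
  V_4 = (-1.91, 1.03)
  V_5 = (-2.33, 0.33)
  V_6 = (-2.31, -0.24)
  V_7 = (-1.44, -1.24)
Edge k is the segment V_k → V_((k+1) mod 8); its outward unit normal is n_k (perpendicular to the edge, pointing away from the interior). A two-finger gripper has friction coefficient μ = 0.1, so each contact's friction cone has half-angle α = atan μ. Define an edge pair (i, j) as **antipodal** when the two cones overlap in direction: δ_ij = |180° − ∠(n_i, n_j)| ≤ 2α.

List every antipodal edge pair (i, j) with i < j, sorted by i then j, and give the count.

α = atan 0.1 = 5.71°;  2α = 11.42°
n_0 = (+0.9944, -0.1059)
n_1 = (+0.6212, +0.7837)
n_2 = (+0.1998, +0.9798)
n_3 = (-0.3381, +0.9411)
n_4 = (-0.8575, +0.5145)
n_5 = (-0.9994, -0.0351)
n_6 = (-0.7544, -0.6564)
n_7 = (+0.0653, -0.9979)
  (0,1): δ = 122.32°  ·
  (0,2): δ = 95.45°  ·
  (0,3): δ = 64.16°  ·
  (0,4): δ = 24.88°  ·
  (0,5): δ = 8.09°  ✓
  (0,6): δ = 47.10°  ·
  (0,7): δ = 99.83°  ·
  (1,2): δ = 153.12°  ·
  (1,3): δ = 121.83°  ·
  (1,4): δ = 82.56°  ·
  (1,5): δ = 49.59°  ·
  (1,6): δ = 10.57°  ✓
  (1,7): δ = 42.15°  ·
  (2,3): δ = 148.71°  ·
  (2,4): δ = 109.44°  ·
  (2,5): δ = 76.46°  ·
  (2,6): δ = 37.45°  ·
  (2,7): δ = 15.27°  ·
  (3,4): δ = 140.73°  ·
  (3,5): δ = 107.75°  ·
  (3,6): δ = 68.74°  ·
  (3,7): δ = 16.02°  ·
  (4,5): δ = 147.03°  ·
  (4,6): δ = 108.01°  ·
  (4,7): δ = 55.29°  ·
  (5,6): δ = 140.99°  ·
  (5,7): δ = 88.26°  ·
  (6,7): δ = 127.28°  ·
antipodal pairs: 2

count = 2; pairs: (0,5), (1,6)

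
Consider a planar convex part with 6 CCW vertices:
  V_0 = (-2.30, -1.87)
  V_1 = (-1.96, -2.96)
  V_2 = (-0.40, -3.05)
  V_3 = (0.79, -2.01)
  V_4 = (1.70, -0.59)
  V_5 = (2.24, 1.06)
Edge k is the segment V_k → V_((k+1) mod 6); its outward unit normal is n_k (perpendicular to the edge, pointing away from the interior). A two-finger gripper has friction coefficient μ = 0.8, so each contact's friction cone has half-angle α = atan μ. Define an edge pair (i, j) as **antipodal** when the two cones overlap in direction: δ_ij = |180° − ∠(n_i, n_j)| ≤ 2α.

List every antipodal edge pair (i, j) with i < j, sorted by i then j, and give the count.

count = 7; pairs: (0,2), (0,3), (0,4), (1,5), (2,5), (3,5), (4,5)

α = atan 0.8 = 38.66°;  2α = 77.32°
n_0 = (-0.9546, -0.2978)
n_1 = (-0.0576, -0.9983)
n_2 = (+0.6581, -0.7530)
n_3 = (+0.8419, -0.5396)
n_4 = (+0.9504, -0.3110)
n_5 = (-0.5423, +0.8402)
  (0,1): δ = 110.63°  ·
  (0,2): δ = 66.17°  ✓
  (0,3): δ = 49.98°  ✓
  (0,4): δ = 35.45°  ✓
  (0,5): δ = 105.51°  ·
  (1,2): δ = 135.55°  ·
  (1,3): δ = 119.35°  ·
  (1,4): δ = 104.82°  ·
  (1,5): δ = 36.14°  ✓
  (2,3): δ = 163.81°  ·
  (2,4): δ = 149.27°  ·
  (2,5): δ = 8.31°  ✓
  (3,4): δ = 165.47°  ·
  (3,5): δ = 24.51°  ✓
  (4,5): δ = 39.04°  ✓
antipodal pairs: 7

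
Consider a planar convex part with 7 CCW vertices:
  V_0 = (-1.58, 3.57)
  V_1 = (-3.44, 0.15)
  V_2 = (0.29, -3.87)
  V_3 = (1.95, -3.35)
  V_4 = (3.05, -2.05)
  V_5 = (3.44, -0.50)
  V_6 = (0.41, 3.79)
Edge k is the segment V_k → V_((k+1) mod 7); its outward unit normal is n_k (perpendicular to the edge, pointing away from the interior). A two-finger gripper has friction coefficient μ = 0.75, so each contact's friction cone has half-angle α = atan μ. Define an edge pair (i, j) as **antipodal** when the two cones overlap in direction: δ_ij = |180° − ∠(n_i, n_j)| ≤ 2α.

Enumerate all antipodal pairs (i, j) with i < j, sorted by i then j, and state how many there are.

α = atan 0.75 = 36.87°;  2α = 73.74°
n_0 = (-0.8785, +0.4778)
n_1 = (-0.7331, -0.6802)
n_2 = (+0.2989, -0.9543)
n_3 = (+0.7634, -0.6459)
n_4 = (+0.9698, -0.2440)
n_5 = (+0.8168, +0.5769)
n_6 = (-0.1099, +0.9939)
  (0,1): δ = 108.60°  ·
  (0,2): δ = 44.07°  ✓
  (0,3): δ = 11.70°  ✓
  (0,4): δ = 14.42°  ✓
  (0,5): δ = 63.77°  ✓
  (0,6): δ = 124.85°  ·
  (1,2): δ = 115.46°  ·
  (1,3): δ = 83.09°  ·
  (1,4): δ = 56.98°  ✓
  (1,5): δ = 7.62°  ✓
  (1,6): δ = 53.45°  ✓
  (2,3): δ = 147.63°  ·
  (2,4): δ = 121.52°  ·
  (2,5): δ = 72.16°  ✓
  (2,6): δ = 11.08°  ✓
  (3,4): δ = 153.89°  ·
  (3,5): δ = 104.53°  ·
  (3,6): δ = 43.46°  ✓
  (4,5): δ = 130.64°  ·
  (4,6): δ = 69.57°  ✓
  (5,6): δ = 118.92°  ·
antipodal pairs: 11

count = 11; pairs: (0,2), (0,3), (0,4), (0,5), (1,4), (1,5), (1,6), (2,5), (2,6), (3,6), (4,6)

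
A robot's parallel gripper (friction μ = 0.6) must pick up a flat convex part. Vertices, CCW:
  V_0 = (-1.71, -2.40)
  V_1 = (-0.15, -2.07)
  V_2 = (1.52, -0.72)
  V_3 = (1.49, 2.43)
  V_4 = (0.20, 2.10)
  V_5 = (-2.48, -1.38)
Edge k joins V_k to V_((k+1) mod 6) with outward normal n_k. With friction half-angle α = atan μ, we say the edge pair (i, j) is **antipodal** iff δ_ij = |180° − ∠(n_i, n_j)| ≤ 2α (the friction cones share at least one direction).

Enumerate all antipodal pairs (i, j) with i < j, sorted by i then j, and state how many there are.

count = 6; pairs: (0,3), (0,4), (1,3), (1,4), (2,4), (2,5)

α = atan 0.6 = 30.96°;  2α = 61.93°
n_0 = (+0.2070, -0.9783)
n_1 = (+0.6287, -0.7777)
n_2 = (+1.0000, +0.0095)
n_3 = (-0.2478, +0.9688)
n_4 = (-0.7923, +0.6102)
n_5 = (-0.7981, -0.6025)
  (0,1): δ = 152.99°  ·
  (0,2): δ = 101.40°  ·
  (0,3): δ = 2.41°  ✓
  (0,4): δ = 40.46°  ✓
  (0,5): δ = 115.11°  ·
  (1,2): δ = 128.41°  ·
  (1,3): δ = 24.60°  ✓
  (1,4): δ = 13.45°  ✓
  (1,5): δ = 88.10°  ·
  (2,3): δ = 76.20°  ·
  (2,4): δ = 38.15°  ✓
  (2,5): δ = 36.50°  ✓
  (3,4): δ = 141.95°  ·
  (3,5): δ = 67.30°  ·
  (4,5): δ = 105.35°  ·
antipodal pairs: 6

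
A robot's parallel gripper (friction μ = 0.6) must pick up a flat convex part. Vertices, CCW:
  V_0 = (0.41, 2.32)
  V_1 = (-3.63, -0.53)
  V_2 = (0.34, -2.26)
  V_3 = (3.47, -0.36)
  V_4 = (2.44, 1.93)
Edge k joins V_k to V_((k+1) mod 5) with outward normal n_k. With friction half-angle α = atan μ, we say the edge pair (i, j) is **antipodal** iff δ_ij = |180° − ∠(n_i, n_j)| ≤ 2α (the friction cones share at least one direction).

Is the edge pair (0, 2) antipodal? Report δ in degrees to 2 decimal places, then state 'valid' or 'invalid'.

δ = 3.94°, valid

α = atan 0.6 = 30.96°;  2α = 61.93°
edge 0: e_0 = (-4.04, -2.85);  n_0 = (-0.5764, +0.8171)
edge 2: e_2 = (+3.13, +1.90);  n_2 = (+0.5189, -0.8548)
∠(n_0, n_2) = 176.06°
δ = |180° − 176.06°| = 3.94°
3.94° ≤ 2α = 61.93°  →  valid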